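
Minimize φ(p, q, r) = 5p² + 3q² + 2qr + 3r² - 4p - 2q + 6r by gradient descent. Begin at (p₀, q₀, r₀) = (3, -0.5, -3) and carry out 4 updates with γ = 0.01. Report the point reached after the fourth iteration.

(2.10586, -0.1122528, -2.53692608)

∇φ = (10p - 4, 6q + 2r - 2, 2q + 6r + 6)
(p₁, q₁, r₁) = (3, -0.5, -3) − 0.01·(26, -11, -13) = (2.74, -0.39, -2.87)
(p₂, q₂, r₂) = (2.74, -0.39, -2.87) − 0.01·(23.4, -10.08, -12) = (2.506, -0.2892, -2.75)
(p₃, q₃, r₃) = (2.506, -0.2892, -2.75) − 0.01·(21.06, -9.2352, -11.0784) = (2.2954, -0.196848, -2.639216)
(p₄, q₄, r₄) = (2.2954, -0.196848, -2.639216) − 0.01·(18.954, -8.45952, -10.228992) = (2.10586, -0.1122528, -2.53692608)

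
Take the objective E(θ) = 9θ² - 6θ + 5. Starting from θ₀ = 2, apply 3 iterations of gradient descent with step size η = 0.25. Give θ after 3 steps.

E′(θ) = 18θ - 6
Step 1: E′(2) = 30; θ₁ = 2 − 0.25·30 = -5.5
Step 2: E′(-5.5) = -105; θ₂ = -5.5 − 0.25·(-105) = 20.75
Step 3: E′(20.75) = 367.5; θ₃ = 20.75 − 0.25·367.5 = -71.125

-71.125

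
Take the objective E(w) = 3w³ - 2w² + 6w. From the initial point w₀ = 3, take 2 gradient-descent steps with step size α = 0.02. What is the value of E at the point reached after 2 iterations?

8.110747125

E′(w) = 9w² - 4w + 6
w₁ = 3 − 0.02·75 = 1.5
w₂ = 1.5 − 0.02·20.25 = 1.095
E(1.095) = 8.110747125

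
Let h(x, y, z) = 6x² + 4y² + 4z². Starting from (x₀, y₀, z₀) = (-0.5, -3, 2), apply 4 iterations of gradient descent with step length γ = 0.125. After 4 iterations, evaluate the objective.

∇h = (12x, 8y, 8z)
Step 1: at (-0.5, -3, 2), ∇h = (-6, -24, 16) → (-0.5, -3, 2) − 0.125·(-6, -24, 16) = (0.25, 0, 0)
Step 2: at (0.25, 0, 0), ∇h = (3, 0, 0) → (0.25, 0, 0) − 0.125·(3, 0, 0) = (-0.125, 0, 0)
Step 3: at (-0.125, 0, 0), ∇h = (-1.5, 0, 0) → (-0.125, 0, 0) − 0.125·(-1.5, 0, 0) = (0.0625, 0, 0)
Step 4: at (0.0625, 0, 0), ∇h = (0.75, 0, 0) → (0.0625, 0, 0) − 0.125·(0.75, 0, 0) = (-0.03125, 0, 0)
h(-0.03125, 0, 0) = 0.005859375

0.005859375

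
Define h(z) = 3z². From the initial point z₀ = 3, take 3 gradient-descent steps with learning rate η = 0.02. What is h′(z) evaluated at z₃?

12.266496

h′(z) = 6z
Step 1: h′(3) = 18; z₁ = 3 − 0.02·18 = 2.64
Step 2: h′(2.64) = 15.84; z₂ = 2.64 − 0.02·15.84 = 2.3232
Step 3: h′(2.3232) = 13.9392; z₃ = 2.3232 − 0.02·13.9392 = 2.044416
h′(z) at (2.044416) = 12.266496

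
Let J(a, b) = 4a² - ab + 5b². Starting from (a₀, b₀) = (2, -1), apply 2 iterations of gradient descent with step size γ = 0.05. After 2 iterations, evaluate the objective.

∇J = (8a - b, -a + 10b)
(a₁, b₁) = (2, -1) − 0.05·(17, -12) = (1.15, -0.4)
(a₂, b₂) = (1.15, -0.4) − 0.05·(9.6, -5.15) = (0.67, -0.1425)
J(0.67, -0.1425) = 1.99260625

1.99260625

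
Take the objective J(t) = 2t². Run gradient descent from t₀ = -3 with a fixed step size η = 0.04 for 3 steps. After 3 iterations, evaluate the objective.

J′(t) = 4t
Step 1: J′(-3) = -12; t₁ = -3 − 0.04·(-12) = -2.52
Step 2: J′(-2.52) = -10.08; t₂ = -2.52 − 0.04·(-10.08) = -2.1168
Step 3: J′(-2.1168) = -8.4672; t₃ = -2.1168 − 0.04·(-8.4672) = -1.778112
J(-1.778112) = 6.323364569088

6.323364569088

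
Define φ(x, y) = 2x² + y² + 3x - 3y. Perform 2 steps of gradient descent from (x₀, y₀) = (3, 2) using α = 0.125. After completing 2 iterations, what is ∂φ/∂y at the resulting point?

0.5625

∇φ = (4x + 3, 2y - 3)
Step 1: at (3, 2), ∇φ = (15, 1) → (3, 2) − 0.125·(15, 1) = (1.125, 1.875)
Step 2: at (1.125, 1.875), ∇φ = (7.5, 0.75) → (1.125, 1.875) − 0.125·(7.5, 0.75) = (0.1875, 1.78125)
∂φ/∂y at (0.1875, 1.78125) = 0.5625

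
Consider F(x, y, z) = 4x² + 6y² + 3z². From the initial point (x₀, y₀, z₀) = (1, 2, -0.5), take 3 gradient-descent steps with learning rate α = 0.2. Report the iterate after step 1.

(-0.6, -2.8, 0.1)

∇F = (8x, 12y, 6z)
(x₁, y₁, z₁) = (1, 2, -0.5) − 0.2·(8, 24, -3) = (-0.6, -2.8, 0.1)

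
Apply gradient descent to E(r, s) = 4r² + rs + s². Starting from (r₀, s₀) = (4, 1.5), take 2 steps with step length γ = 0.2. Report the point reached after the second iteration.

∇E = (8r + s, r + 2s)
(r₁, s₁) = (4, 1.5) − 0.2·(33.5, 7) = (-2.7, 0.1)
(r₂, s₂) = (-2.7, 0.1) − 0.2·(-21.5, -2.5) = (1.6, 0.6)

(1.6, 0.6)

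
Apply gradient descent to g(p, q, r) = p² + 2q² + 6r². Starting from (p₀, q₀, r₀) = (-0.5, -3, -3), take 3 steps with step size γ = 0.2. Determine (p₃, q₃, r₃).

∇g = (2p, 4q, 12r)
(p₁, q₁, r₁) = (-0.5, -3, -3) − 0.2·(-1, -12, -36) = (-0.3, -0.6, 4.2)
(p₂, q₂, r₂) = (-0.3, -0.6, 4.2) − 0.2·(-0.6, -2.4, 50.4) = (-0.18, -0.12, -5.88)
(p₃, q₃, r₃) = (-0.18, -0.12, -5.88) − 0.2·(-0.36, -0.48, -70.56) = (-0.108, -0.024, 8.232)

(-0.108, -0.024, 8.232)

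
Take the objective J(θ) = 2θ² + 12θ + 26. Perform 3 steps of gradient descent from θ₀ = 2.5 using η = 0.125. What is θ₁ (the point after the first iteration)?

-0.25

J′(θ) = 4θ + 12
θ₁ = 2.5 − 0.125·22 = -0.25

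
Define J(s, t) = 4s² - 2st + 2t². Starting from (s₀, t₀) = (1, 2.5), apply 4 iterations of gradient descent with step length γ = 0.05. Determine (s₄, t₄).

∇J = (8s - 2t, -2s + 4t)
Step 1: at (1, 2.5), ∇J = (3, 8) → (1, 2.5) − 0.05·(3, 8) = (0.85, 2.1)
Step 2: at (0.85, 2.1), ∇J = (2.6, 6.7) → (0.85, 2.1) − 0.05·(2.6, 6.7) = (0.72, 1.765)
Step 3: at (0.72, 1.765), ∇J = (2.23, 5.62) → (0.72, 1.765) − 0.05·(2.23, 5.62) = (0.6085, 1.484)
Step 4: at (0.6085, 1.484), ∇J = (1.9, 4.719) → (0.6085, 1.484) − 0.05·(1.9, 4.719) = (0.5135, 1.24805)

(0.5135, 1.24805)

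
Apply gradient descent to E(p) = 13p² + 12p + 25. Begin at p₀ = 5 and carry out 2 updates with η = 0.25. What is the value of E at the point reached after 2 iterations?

E′(p) = 26p + 12
p₁ = 5 − 0.25·142 = -30.5
p₂ = -30.5 − 0.25·(-781) = 164.75
E(164.75) = 354855.3125

354855.3125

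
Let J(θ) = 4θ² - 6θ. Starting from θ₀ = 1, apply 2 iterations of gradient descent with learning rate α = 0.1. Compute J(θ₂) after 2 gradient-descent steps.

-2.2496

J′(θ) = 8θ - 6
θ₁ = 1 − 0.1·2 = 0.8
θ₂ = 0.8 − 0.1·0.4 = 0.76
J(0.76) = -2.2496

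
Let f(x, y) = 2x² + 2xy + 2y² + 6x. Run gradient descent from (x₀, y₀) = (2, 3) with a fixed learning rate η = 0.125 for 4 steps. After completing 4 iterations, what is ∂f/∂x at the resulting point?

∇f = (4x + 2y + 6, 2x + 4y)
Step 1: at (2, 3), ∇f = (20, 16) → (2, 3) − 0.125·(20, 16) = (-0.5, 1)
Step 2: at (-0.5, 1), ∇f = (6, 3) → (-0.5, 1) − 0.125·(6, 3) = (-1.25, 0.625)
Step 3: at (-1.25, 0.625), ∇f = (2.25, 0) → (-1.25, 0.625) − 0.125·(2.25, 0) = (-1.53125, 0.625)
Step 4: at (-1.53125, 0.625), ∇f = (1.125, -0.5625) → (-1.53125, 0.625) − 0.125·(1.125, -0.5625) = (-1.671875, 0.6953125)
∂f/∂x at (-1.671875, 0.6953125) = 0.703125

0.703125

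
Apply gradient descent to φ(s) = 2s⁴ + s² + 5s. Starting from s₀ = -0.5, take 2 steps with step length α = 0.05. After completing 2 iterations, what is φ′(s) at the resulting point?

0.499182358473

φ′(s) = 8s³ + 2s + 5
Step 1: φ′(-0.5) = 3; s₁ = -0.5 − 0.05·3 = -0.65
Step 2: φ′(-0.65) = 1.503; s₂ = -0.65 − 0.05·1.503 = -0.72515
φ′(s) at (-0.72515) = 0.499182358473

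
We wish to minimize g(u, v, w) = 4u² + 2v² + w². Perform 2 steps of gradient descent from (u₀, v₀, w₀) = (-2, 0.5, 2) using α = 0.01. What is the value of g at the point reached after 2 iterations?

15.57643328

∇g = (8u, 4v, 2w)
(u₁, v₁, w₁) = (-2, 0.5, 2) − 0.01·(-16, 2, 4) = (-1.84, 0.48, 1.96)
(u₂, v₂, w₂) = (-1.84, 0.48, 1.96) − 0.01·(-14.72, 1.92, 3.92) = (-1.6928, 0.4608, 1.9208)
g(-1.6928, 0.4608, 1.9208) = 15.57643328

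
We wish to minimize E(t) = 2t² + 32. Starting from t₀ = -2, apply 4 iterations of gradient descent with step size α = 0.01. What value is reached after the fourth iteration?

E′(t) = 4t
t₁ = -2 − 0.01·(-8) = -1.92
t₂ = -1.92 − 0.01·(-7.68) = -1.8432
t₃ = -1.8432 − 0.01·(-7.3728) = -1.769472
t₄ = -1.769472 − 0.01·(-7.077888) = -1.69869312

-1.69869312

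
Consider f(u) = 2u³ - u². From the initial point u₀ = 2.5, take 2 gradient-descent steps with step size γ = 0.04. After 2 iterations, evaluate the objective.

f′(u) = 6u² - 2u
u₁ = 2.5 − 0.04·32.5 = 1.2
u₂ = 1.2 − 0.04·6.24 = 0.9504
f(0.9504) = 0.813656752128

0.813656752128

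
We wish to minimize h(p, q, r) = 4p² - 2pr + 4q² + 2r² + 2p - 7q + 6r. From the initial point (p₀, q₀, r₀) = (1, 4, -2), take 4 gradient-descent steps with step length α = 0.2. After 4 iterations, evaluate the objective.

-7.29197056

∇h = (8p - 2r + 2, 8q - 7, -2p + 4r + 6)
Step 1: at (1, 4, -2), ∇h = (14, 25, -4) → (1, 4, -2) − 0.2·(14, 25, -4) = (-1.8, -1, -1.2)
Step 2: at (-1.8, -1, -1.2), ∇h = (-10, -15, 4.8) → (-1.8, -1, -1.2) − 0.2·(-10, -15, 4.8) = (0.2, 2, -2.16)
Step 3: at (0.2, 2, -2.16), ∇h = (7.92, 9, -3.04) → (0.2, 2, -2.16) − 0.2·(7.92, 9, -3.04) = (-1.384, 0.2, -1.552)
Step 4: at (-1.384, 0.2, -1.552), ∇h = (-5.968, -5.4, 2.56) → (-1.384, 0.2, -1.552) − 0.2·(-5.968, -5.4, 2.56) = (-0.1904, 1.28, -2.064)
h(-0.1904, 1.28, -2.064) = -7.29197056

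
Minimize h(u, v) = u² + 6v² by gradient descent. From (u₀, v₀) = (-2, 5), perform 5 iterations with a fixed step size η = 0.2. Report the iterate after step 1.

∇h = (2u, 12v)
(u₁, v₁) = (-2, 5) − 0.2·(-4, 60) = (-1.2, -7)

(-1.2, -7)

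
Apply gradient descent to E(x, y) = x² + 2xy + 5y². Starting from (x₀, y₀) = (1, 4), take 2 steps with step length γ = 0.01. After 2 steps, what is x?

∇E = (2x + 2y, 2x + 10y)
Step 1: at (1, 4), ∇E = (10, 42) → (1, 4) − 0.01·(10, 42) = (0.9, 3.58)
Step 2: at (0.9, 3.58), ∇E = (8.96, 37.6) → (0.9, 3.58) − 0.01·(8.96, 37.6) = (0.8104, 3.204)
x = 0.8104

0.8104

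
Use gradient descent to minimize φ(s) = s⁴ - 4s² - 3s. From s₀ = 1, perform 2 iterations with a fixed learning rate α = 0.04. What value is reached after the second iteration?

1.47405568

φ′(s) = 4s³ - 8s - 3
s₁ = 1 − 0.04·(-7) = 1.28
s₂ = 1.28 − 0.04·(-4.851392) = 1.47405568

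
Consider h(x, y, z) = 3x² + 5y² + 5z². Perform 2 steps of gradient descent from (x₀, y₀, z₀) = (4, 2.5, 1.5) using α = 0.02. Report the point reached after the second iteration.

∇h = (6x, 10y, 10z)
(x₁, y₁, z₁) = (4, 2.5, 1.5) − 0.02·(24, 25, 15) = (3.52, 2, 1.2)
(x₂, y₂, z₂) = (3.52, 2, 1.2) − 0.02·(21.12, 20, 12) = (3.0976, 1.6, 0.96)

(3.0976, 1.6, 0.96)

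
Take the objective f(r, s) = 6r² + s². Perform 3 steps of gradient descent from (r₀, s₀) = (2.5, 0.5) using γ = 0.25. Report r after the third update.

∇f = (12r, 2s)
(r₁, s₁) = (2.5, 0.5) − 0.25·(30, 1) = (-5, 0.25)
(r₂, s₂) = (-5, 0.25) − 0.25·(-60, 0.5) = (10, 0.125)
(r₃, s₃) = (10, 0.125) − 0.25·(120, 0.25) = (-20, 0.0625)
r = -20

-20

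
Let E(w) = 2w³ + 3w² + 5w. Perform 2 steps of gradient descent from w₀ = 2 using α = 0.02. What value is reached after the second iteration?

E′(w) = 6w² + 6w + 5
w₁ = 2 − 0.02·41 = 1.18
w₂ = 1.18 − 0.02·20.4344 = 0.771312

0.771312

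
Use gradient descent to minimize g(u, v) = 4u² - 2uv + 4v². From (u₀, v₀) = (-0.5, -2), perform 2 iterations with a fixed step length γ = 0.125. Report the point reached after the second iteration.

(-0.03125, -0.125)

∇g = (8u - 2v, -2u + 8v)
Step 1: at (-0.5, -2), ∇g = (0, -15) → (-0.5, -2) − 0.125·(0, -15) = (-0.5, -0.125)
Step 2: at (-0.5, -0.125), ∇g = (-3.75, 0) → (-0.5, -0.125) − 0.125·(-3.75, 0) = (-0.03125, -0.125)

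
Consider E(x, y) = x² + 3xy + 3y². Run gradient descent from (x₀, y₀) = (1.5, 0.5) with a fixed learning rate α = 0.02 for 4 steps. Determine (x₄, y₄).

∇E = (2x + 3y, 3x + 6y)
(x₁, y₁) = (1.5, 0.5) − 0.02·(4.5, 7.5) = (1.41, 0.35)
(x₂, y₂) = (1.41, 0.35) − 0.02·(3.87, 6.33) = (1.3326, 0.2234)
(x₃, y₃) = (1.3326, 0.2234) − 0.02·(3.3354, 5.3382) = (1.265892, 0.116636)
(x₄, y₄) = (1.265892, 0.116636) − 0.02·(2.881692, 4.497492) = (1.20825816, 0.02668616)

(1.20825816, 0.02668616)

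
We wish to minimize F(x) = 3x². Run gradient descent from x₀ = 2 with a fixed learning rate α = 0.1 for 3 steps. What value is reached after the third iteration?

0.128

F′(x) = 6x
Step 1: F′(2) = 12; x₁ = 2 − 0.1·12 = 0.8
Step 2: F′(0.8) = 4.8; x₂ = 0.8 − 0.1·4.8 = 0.32
Step 3: F′(0.32) = 1.92; x₃ = 0.32 − 0.1·1.92 = 0.128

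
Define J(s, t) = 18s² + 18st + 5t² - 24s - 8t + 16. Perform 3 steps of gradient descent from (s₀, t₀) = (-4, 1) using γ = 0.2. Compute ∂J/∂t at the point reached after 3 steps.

∇J = (36s + 18t - 24, 18s + 10t - 8)
(s₁, t₁) = (-4, 1) − 0.2·(-150, -70) = (26, 15)
(s₂, t₂) = (26, 15) − 0.2·(1182, 610) = (-210.4, -107)
(s₃, t₃) = (-210.4, -107) − 0.2·(-9524.4, -4865.2) = (1694.48, 866.04)
∂J/∂t at (1694.48, 866.04) = 39153.04

39153.04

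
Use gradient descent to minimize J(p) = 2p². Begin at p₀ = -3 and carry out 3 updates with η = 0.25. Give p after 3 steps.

0

J′(p) = 4p
p₁ = -3 − 0.25·(-12) = 0
p₂ = 0 − 0.25·0 = 0
p₃ = 0 − 0.25·0 = 0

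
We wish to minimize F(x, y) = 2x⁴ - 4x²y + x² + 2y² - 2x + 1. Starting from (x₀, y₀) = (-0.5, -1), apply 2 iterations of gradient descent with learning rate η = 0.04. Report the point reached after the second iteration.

(-0.03765376, -0.666816)

∇F = (8x³ - 8xy + 2x - 2, -4x² + 4y)
(x₁, y₁) = (-0.5, -1) − 0.04·(-8, -5) = (-0.18, -0.8)
(x₂, y₂) = (-0.18, -0.8) − 0.04·(-3.558656, -3.3296) = (-0.03765376, -0.666816)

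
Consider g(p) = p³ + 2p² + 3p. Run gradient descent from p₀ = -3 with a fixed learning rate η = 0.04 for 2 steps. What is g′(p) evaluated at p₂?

g′(p) = 3p² + 4p + 3
p₁ = -3 − 0.04·18 = -3.72
p₂ = -3.72 − 0.04·29.6352 = -4.905408
g′(p) at (-4.905408) = 55.567450939392

55.567450939392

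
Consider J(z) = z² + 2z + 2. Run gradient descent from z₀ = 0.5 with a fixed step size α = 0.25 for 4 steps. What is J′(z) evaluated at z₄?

0.1875

J′(z) = 2z + 2
Step 1: J′(0.5) = 3; z₁ = 0.5 − 0.25·3 = -0.25
Step 2: J′(-0.25) = 1.5; z₂ = -0.25 − 0.25·1.5 = -0.625
Step 3: J′(-0.625) = 0.75; z₃ = -0.625 − 0.25·0.75 = -0.8125
Step 4: J′(-0.8125) = 0.375; z₄ = -0.8125 − 0.25·0.375 = -0.90625
J′(z) at (-0.90625) = 0.1875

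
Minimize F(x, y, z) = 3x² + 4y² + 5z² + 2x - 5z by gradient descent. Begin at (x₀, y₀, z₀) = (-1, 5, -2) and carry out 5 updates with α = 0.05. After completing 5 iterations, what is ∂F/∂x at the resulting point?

-0.67228

∇F = (6x + 2, 8y, 10z - 5)
(x₁, y₁, z₁) = (-1, 5, -2) − 0.05·(-4, 40, -25) = (-0.8, 3, -0.75)
(x₂, y₂, z₂) = (-0.8, 3, -0.75) − 0.05·(-2.8, 24, -12.5) = (-0.66, 1.8, -0.125)
(x₃, y₃, z₃) = (-0.66, 1.8, -0.125) − 0.05·(-1.96, 14.4, -6.25) = (-0.562, 1.08, 0.1875)
(x₄, y₄, z₄) = (-0.562, 1.08, 0.1875) − 0.05·(-1.372, 8.64, -3.125) = (-0.4934, 0.648, 0.34375)
(x₅, y₅, z₅) = (-0.4934, 0.648, 0.34375) − 0.05·(-0.9604, 5.184, -1.5625) = (-0.44538, 0.3888, 0.421875)
∂F/∂x at (-0.44538, 0.3888, 0.421875) = -0.67228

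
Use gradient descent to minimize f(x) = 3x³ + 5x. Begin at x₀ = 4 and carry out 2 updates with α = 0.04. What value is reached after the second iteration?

f′(x) = 9x² + 5
x₁ = 4 − 0.04·149 = -1.96
x₂ = -1.96 − 0.04·39.5744 = -3.542976

-3.542976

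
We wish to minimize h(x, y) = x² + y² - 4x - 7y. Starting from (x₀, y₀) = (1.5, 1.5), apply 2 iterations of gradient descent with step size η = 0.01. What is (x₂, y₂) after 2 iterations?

(1.5198, 1.5792)

∇h = (2x - 4, 2y - 7)
(x₁, y₁) = (1.5, 1.5) − 0.01·(-1, -4) = (1.51, 1.54)
(x₂, y₂) = (1.51, 1.54) − 0.01·(-0.98, -3.92) = (1.5198, 1.5792)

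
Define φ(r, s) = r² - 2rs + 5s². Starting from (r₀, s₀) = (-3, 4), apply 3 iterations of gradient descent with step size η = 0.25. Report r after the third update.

4

∇φ = (2r - 2s, -2r + 10s)
Step 1: at (-3, 4), ∇φ = (-14, 46) → (-3, 4) − 0.25·(-14, 46) = (0.5, -7.5)
Step 2: at (0.5, -7.5), ∇φ = (16, -76) → (0.5, -7.5) − 0.25·(16, -76) = (-3.5, 11.5)
Step 3: at (-3.5, 11.5), ∇φ = (-30, 122) → (-3.5, 11.5) − 0.25·(-30, 122) = (4, -19)
r = 4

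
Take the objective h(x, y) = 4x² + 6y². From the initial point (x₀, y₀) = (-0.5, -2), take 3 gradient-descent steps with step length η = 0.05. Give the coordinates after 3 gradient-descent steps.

(-0.108, -0.128)

∇h = (8x, 12y)
Step 1: at (-0.5, -2), ∇h = (-4, -24) → (-0.5, -2) − 0.05·(-4, -24) = (-0.3, -0.8)
Step 2: at (-0.3, -0.8), ∇h = (-2.4, -9.6) → (-0.3, -0.8) − 0.05·(-2.4, -9.6) = (-0.18, -0.32)
Step 3: at (-0.18, -0.32), ∇h = (-1.44, -3.84) → (-0.18, -0.32) − 0.05·(-1.44, -3.84) = (-0.108, -0.128)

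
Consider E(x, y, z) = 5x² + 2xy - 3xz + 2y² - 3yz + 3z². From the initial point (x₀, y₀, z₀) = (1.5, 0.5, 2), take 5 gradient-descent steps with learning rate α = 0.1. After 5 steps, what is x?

0.03758

∇E = (10x + 2y - 3z, 2x + 4y - 3z, -3x - 3y + 6z)
(x₁, y₁, z₁) = (1.5, 0.5, 2) − 0.1·(10, -1, 6) = (0.5, 0.6, 1.4)
(x₂, y₂, z₂) = (0.5, 0.6, 1.4) − 0.1·(2, -0.8, 5.1) = (0.3, 0.68, 0.89)
(x₃, y₃, z₃) = (0.3, 0.68, 0.89) − 0.1·(1.69, 0.65, 2.4) = (0.131, 0.615, 0.65)
(x₄, y₄, z₄) = (0.131, 0.615, 0.65) − 0.1·(0.59, 0.772, 1.662) = (0.072, 0.5378, 0.4838)
(x₅, y₅, z₅) = (0.072, 0.5378, 0.4838) − 0.1·(0.3442, 0.8438, 1.0734) = (0.03758, 0.45342, 0.37646)
x = 0.03758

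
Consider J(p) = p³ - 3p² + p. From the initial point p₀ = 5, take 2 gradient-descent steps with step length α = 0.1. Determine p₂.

0.492

J′(p) = 3p² - 6p + 1
Step 1: J′(5) = 46; p₁ = 5 − 0.1·46 = 0.4
Step 2: J′(0.4) = -0.92; p₂ = 0.4 − 0.1·(-0.92) = 0.492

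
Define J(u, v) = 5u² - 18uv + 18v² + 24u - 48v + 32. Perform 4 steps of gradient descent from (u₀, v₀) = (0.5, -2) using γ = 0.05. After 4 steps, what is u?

∇J = (10u - 18v + 24, -18u + 36v - 48)
(u₁, v₁) = (0.5, -2) − 0.05·(65, -129) = (-2.75, 4.45)
(u₂, v₂) = (-2.75, 4.45) − 0.05·(-83.6, 161.7) = (1.43, -3.635)
(u₃, v₃) = (1.43, -3.635) − 0.05·(103.73, -204.6) = (-3.7565, 6.595)
(u₄, v₄) = (-3.7565, 6.595) − 0.05·(-132.275, 257.037) = (2.85725, -6.25685)
u = 2.85725

2.85725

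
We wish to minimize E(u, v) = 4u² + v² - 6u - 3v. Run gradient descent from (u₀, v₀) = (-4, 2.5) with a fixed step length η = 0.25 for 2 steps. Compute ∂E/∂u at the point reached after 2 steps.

∇E = (8u - 6, 2v - 3)
(u₁, v₁) = (-4, 2.5) − 0.25·(-38, 2) = (5.5, 2)
(u₂, v₂) = (5.5, 2) − 0.25·(38, 1) = (-4, 1.75)
∂E/∂u at (-4, 1.75) = -38

-38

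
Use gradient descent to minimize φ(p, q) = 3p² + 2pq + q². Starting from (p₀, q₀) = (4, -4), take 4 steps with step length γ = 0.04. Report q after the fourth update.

∇φ = (6p + 2q, 2p + 2q)
(p₁, q₁) = (4, -4) − 0.04·(16, 0) = (3.36, -4)
(p₂, q₂) = (3.36, -4) − 0.04·(12.16, -1.28) = (2.8736, -3.9488)
(p₃, q₃) = (2.8736, -3.9488) − 0.04·(9.344, -2.1504) = (2.49984, -3.862784)
(p₄, q₄) = (2.49984, -3.862784) − 0.04·(7.273472, -2.725888) = (2.20890112, -3.75374848)
q = -3.75374848

-3.75374848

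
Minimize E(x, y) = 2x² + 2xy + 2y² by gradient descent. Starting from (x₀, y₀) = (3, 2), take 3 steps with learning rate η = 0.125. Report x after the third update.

∇E = (4x + 2y, 2x + 4y)
(x₁, y₁) = (3, 2) − 0.125·(16, 14) = (1, 0.25)
(x₂, y₂) = (1, 0.25) − 0.125·(4.5, 3) = (0.4375, -0.125)
(x₃, y₃) = (0.4375, -0.125) − 0.125·(1.5, 0.375) = (0.25, -0.171875)
x = 0.25

0.25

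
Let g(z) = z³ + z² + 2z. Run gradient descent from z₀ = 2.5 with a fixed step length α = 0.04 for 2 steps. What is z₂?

1.013092

g′(z) = 3z² + 2z + 2
Step 1: g′(2.5) = 25.75; z₁ = 2.5 − 0.04·25.75 = 1.47
Step 2: g′(1.47) = 11.4227; z₂ = 1.47 − 0.04·11.4227 = 1.013092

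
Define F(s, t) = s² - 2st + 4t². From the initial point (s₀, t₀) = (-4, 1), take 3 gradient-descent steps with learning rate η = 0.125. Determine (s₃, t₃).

∇F = (2s - 2t, -2s + 8t)
Step 1: at (-4, 1), ∇F = (-10, 16) → (-4, 1) − 0.125·(-10, 16) = (-2.75, -1)
Step 2: at (-2.75, -1), ∇F = (-3.5, -2.5) → (-2.75, -1) − 0.125·(-3.5, -2.5) = (-2.3125, -0.6875)
Step 3: at (-2.3125, -0.6875), ∇F = (-3.25, -0.875) → (-2.3125, -0.6875) − 0.125·(-3.25, -0.875) = (-1.90625, -0.578125)

(-1.90625, -0.578125)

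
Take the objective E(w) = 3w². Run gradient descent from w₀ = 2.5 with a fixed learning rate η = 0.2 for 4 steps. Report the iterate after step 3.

E′(w) = 6w
Step 1: E′(2.5) = 15; w₁ = 2.5 − 0.2·15 = -0.5
Step 2: E′(-0.5) = -3; w₂ = -0.5 − 0.2·(-3) = 0.1
Step 3: E′(0.1) = 0.6; w₃ = 0.1 − 0.2·0.6 = -0.02

-0.02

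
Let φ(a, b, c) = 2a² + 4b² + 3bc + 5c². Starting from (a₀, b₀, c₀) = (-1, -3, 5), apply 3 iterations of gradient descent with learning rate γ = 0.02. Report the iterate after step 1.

(-0.92, -2.82, 4.18)

∇φ = (4a, 8b + 3c, 3b + 10c)
(a₁, b₁, c₁) = (-1, -3, 5) − 0.02·(-4, -9, 41) = (-0.92, -2.82, 4.18)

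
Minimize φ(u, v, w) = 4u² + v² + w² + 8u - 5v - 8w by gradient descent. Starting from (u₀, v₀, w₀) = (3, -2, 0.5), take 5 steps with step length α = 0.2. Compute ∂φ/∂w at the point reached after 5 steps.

∇φ = (8u + 8, 2v - 5, 2w - 8)
(u₁, v₁, w₁) = (3, -2, 0.5) − 0.2·(32, -9, -7) = (-3.4, -0.2, 1.9)
(u₂, v₂, w₂) = (-3.4, -0.2, 1.9) − 0.2·(-19.2, -5.4, -4.2) = (0.44, 0.88, 2.74)
(u₃, v₃, w₃) = (0.44, 0.88, 2.74) − 0.2·(11.52, -3.24, -2.52) = (-1.864, 1.528, 3.244)
(u₄, v₄, w₄) = (-1.864, 1.528, 3.244) − 0.2·(-6.912, -1.944, -1.512) = (-0.4816, 1.9168, 3.5464)
(u₅, v₅, w₅) = (-0.4816, 1.9168, 3.5464) − 0.2·(4.1472, -1.1664, -0.9072) = (-1.31104, 2.15008, 3.72784)
∂φ/∂w at (-1.31104, 2.15008, 3.72784) = -0.54432

-0.54432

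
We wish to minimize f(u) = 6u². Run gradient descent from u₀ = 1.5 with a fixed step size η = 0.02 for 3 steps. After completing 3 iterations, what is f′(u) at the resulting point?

7.901568

f′(u) = 12u
Step 1: f′(1.5) = 18; u₁ = 1.5 − 0.02·18 = 1.14
Step 2: f′(1.14) = 13.68; u₂ = 1.14 − 0.02·13.68 = 0.8664
Step 3: f′(0.8664) = 10.3968; u₃ = 0.8664 − 0.02·10.3968 = 0.658464
f′(u) at (0.658464) = 7.901568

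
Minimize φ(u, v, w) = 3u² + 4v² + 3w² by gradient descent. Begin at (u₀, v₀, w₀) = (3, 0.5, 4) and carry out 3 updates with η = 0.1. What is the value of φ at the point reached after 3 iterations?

∇φ = (6u, 8v, 6w)
(u₁, v₁, w₁) = (3, 0.5, 4) − 0.1·(18, 4, 24) = (1.2, 0.1, 1.6)
(u₂, v₂, w₂) = (1.2, 0.1, 1.6) − 0.1·(7.2, 0.8, 9.6) = (0.48, 0.02, 0.64)
(u₃, v₃, w₃) = (0.48, 0.02, 0.64) − 0.1·(2.88, 0.16, 3.84) = (0.192, 0.004, 0.256)
φ(0.192, 0.004, 0.256) = 0.307264

0.307264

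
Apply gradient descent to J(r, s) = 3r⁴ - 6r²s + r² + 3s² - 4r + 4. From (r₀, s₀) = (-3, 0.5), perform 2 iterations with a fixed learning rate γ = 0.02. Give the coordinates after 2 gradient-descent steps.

∇J = (12r³ - 12rs + 2r - 4, -6r² + 6s)
(r₁, s₁) = (-3, 0.5) − 0.02·(-316, -51) = (3.32, 1.52)
(r₂, s₂) = (3.32, 1.52) − 0.02·(381.215616, -57.0144) = (-4.30431232, 2.660288)

(-4.30431232, 2.660288)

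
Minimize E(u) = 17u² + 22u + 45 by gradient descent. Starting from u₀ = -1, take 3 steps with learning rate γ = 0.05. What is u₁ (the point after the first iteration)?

-0.4

E′(u) = 34u + 22
Step 1: E′(-1) = -12; u₁ = -1 − 0.05·(-12) = -0.4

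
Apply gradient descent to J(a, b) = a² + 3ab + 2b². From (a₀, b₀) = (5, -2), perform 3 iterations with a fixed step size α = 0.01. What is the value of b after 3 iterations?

∇J = (2a + 3b, 3a + 4b)
(a₁, b₁) = (5, -2) − 0.01·(4, 7) = (4.96, -2.07)
(a₂, b₂) = (4.96, -2.07) − 0.01·(3.71, 6.6) = (4.9229, -2.136)
(a₃, b₃) = (4.9229, -2.136) − 0.01·(3.4378, 6.2247) = (4.888522, -2.198247)
b = -2.198247

-2.198247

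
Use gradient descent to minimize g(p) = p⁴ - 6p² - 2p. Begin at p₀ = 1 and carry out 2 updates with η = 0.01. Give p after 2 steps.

1.19876

g′(p) = 4p³ - 12p - 2
Step 1: g′(1) = -10; p₁ = 1 − 0.01·(-10) = 1.1
Step 2: g′(1.1) = -9.876; p₂ = 1.1 − 0.01·(-9.876) = 1.19876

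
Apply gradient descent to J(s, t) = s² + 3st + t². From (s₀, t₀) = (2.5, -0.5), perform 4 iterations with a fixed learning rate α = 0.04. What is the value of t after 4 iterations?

-1.34518784

∇J = (2s + 3t, 3s + 2t)
(s₁, t₁) = (2.5, -0.5) − 0.04·(3.5, 6.5) = (2.36, -0.76)
(s₂, t₂) = (2.36, -0.76) − 0.04·(2.44, 5.56) = (2.2624, -0.9824)
(s₃, t₃) = (2.2624, -0.9824) − 0.04·(1.5776, 4.8224) = (2.199296, -1.175296)
(s₄, t₄) = (2.199296, -1.175296) − 0.04·(0.872704, 4.247296) = (2.16438784, -1.34518784)
t = -1.34518784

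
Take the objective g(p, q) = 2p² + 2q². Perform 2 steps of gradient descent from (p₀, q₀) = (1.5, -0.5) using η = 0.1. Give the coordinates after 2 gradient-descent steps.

∇g = (4p, 4q)
Step 1: at (1.5, -0.5), ∇g = (6, -2) → (1.5, -0.5) − 0.1·(6, -2) = (0.9, -0.3)
Step 2: at (0.9, -0.3), ∇g = (3.6, -1.2) → (0.9, -0.3) − 0.1·(3.6, -1.2) = (0.54, -0.18)

(0.54, -0.18)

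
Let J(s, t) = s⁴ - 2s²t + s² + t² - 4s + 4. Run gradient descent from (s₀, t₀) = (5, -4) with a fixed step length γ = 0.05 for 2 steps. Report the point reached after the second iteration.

∇J = (4s³ - 4st + 2s - 4, -2s² + 2t)
Step 1: at (5, -4), ∇J = (586, -58) → (5, -4) − 0.05·(586, -58) = (-24.3, -1.1)
Step 2: at (-24.3, -1.1), ∇J = (-57555.148, -1183.18) → (-24.3, -1.1) − 0.05·(-57555.148, -1183.18) = (2853.4574, 58.059)

(2853.4574, 58.059)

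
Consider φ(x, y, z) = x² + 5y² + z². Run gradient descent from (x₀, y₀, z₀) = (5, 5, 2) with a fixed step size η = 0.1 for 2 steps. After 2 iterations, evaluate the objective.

∇φ = (2x, 10y, 2z)
(x₁, y₁, z₁) = (5, 5, 2) − 0.1·(10, 50, 4) = (4, 0, 1.6)
(x₂, y₂, z₂) = (4, 0, 1.6) − 0.1·(8, 0, 3.2) = (3.2, 0, 1.28)
φ(3.2, 0, 1.28) = 11.8784

11.8784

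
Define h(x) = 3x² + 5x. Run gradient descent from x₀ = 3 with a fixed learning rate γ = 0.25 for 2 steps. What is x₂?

h′(x) = 6x + 5
x₁ = 3 − 0.25·23 = -2.75
x₂ = -2.75 − 0.25·(-11.5) = 0.125

0.125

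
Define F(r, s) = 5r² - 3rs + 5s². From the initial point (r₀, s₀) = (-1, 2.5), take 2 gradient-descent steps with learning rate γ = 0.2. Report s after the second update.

4.6

∇F = (10r - 3s, -3r + 10s)
(r₁, s₁) = (-1, 2.5) − 0.2·(-17.5, 28) = (2.5, -3.1)
(r₂, s₂) = (2.5, -3.1) − 0.2·(34.3, -38.5) = (-4.36, 4.6)
s = 4.6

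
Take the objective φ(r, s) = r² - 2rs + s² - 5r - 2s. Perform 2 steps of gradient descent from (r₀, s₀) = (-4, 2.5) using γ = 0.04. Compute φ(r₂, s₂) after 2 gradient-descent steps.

∇φ = (2r - 2s - 5, -2r + 2s - 2)
Step 1: at (-4, 2.5), ∇φ = (-18, 11) → (-4, 2.5) − 0.04·(-18, 11) = (-3.28, 2.06)
Step 2: at (-3.28, 2.06), ∇φ = (-15.68, 8.68) → (-3.28, 2.06) − 0.04·(-15.68, 8.68) = (-2.6528, 1.7128)
φ(-2.6528, 1.7128) = 28.89686336

28.89686336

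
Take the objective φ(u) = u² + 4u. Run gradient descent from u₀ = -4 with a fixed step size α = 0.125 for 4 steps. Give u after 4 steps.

φ′(u) = 2u + 4
u₁ = -4 − 0.125·(-4) = -3.5
u₂ = -3.5 − 0.125·(-3) = -3.125
u₃ = -3.125 − 0.125·(-2.25) = -2.84375
u₄ = -2.84375 − 0.125·(-1.6875) = -2.6328125

-2.6328125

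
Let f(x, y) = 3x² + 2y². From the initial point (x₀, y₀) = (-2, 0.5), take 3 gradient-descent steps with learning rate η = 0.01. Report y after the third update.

0.442368

∇f = (6x, 4y)
Step 1: at (-2, 0.5), ∇f = (-12, 2) → (-2, 0.5) − 0.01·(-12, 2) = (-1.88, 0.48)
Step 2: at (-1.88, 0.48), ∇f = (-11.28, 1.92) → (-1.88, 0.48) − 0.01·(-11.28, 1.92) = (-1.7672, 0.4608)
Step 3: at (-1.7672, 0.4608), ∇f = (-10.6032, 1.8432) → (-1.7672, 0.4608) − 0.01·(-10.6032, 1.8432) = (-1.661168, 0.442368)
y = 0.442368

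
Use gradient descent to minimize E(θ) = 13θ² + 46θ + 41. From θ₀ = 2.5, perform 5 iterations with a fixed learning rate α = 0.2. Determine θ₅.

E′(θ) = 26θ + 46
Step 1: E′(2.5) = 111; θ₁ = 2.5 − 0.2·111 = -19.7
Step 2: E′(-19.7) = -466.2; θ₂ = -19.7 − 0.2·(-466.2) = 73.54
Step 3: E′(73.54) = 1958.04; θ₃ = 73.54 − 0.2·1958.04 = -318.068
Step 4: E′(-318.068) = -8223.768; θ₄ = -318.068 − 0.2·(-8223.768) = 1326.6856
Step 5: E′(1326.6856) = 34539.8256; θ₅ = 1326.6856 − 0.2·34539.8256 = -5581.27952

-5581.27952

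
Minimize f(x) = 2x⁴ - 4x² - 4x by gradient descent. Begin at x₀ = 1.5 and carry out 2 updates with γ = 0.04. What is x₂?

1.17807488

f′(x) = 8x³ - 8x - 4
x₁ = 1.5 − 0.04·11 = 1.06
x₂ = 1.06 − 0.04·(-2.951872) = 1.17807488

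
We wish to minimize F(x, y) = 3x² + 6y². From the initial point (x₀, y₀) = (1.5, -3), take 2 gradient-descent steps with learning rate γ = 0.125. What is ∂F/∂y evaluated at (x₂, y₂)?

-9

∇F = (6x, 12y)
(x₁, y₁) = (1.5, -3) − 0.125·(9, -36) = (0.375, 1.5)
(x₂, y₂) = (0.375, 1.5) − 0.125·(2.25, 18) = (0.09375, -0.75)
∂F/∂y at (0.09375, -0.75) = -9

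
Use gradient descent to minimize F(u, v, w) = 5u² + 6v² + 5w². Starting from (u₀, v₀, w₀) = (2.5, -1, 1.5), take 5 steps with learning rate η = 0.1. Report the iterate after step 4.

(0, -0.0016, 0)

∇F = (10u, 12v, 10w)
(u₁, v₁, w₁) = (2.5, -1, 1.5) − 0.1·(25, -12, 15) = (0, 0.2, 0)
(u₂, v₂, w₂) = (0, 0.2, 0) − 0.1·(0, 2.4, 0) = (0, -0.04, 0)
(u₃, v₃, w₃) = (0, -0.04, 0) − 0.1·(0, -0.48, 0) = (0, 0.008, 0)
(u₄, v₄, w₄) = (0, 0.008, 0) − 0.1·(0, 0.096, 0) = (0, -0.0016, 0)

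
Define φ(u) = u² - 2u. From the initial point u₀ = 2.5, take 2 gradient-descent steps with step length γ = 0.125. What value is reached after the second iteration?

φ′(u) = 2u - 2
u₁ = 2.5 − 0.125·3 = 2.125
u₂ = 2.125 − 0.125·2.25 = 1.84375

1.84375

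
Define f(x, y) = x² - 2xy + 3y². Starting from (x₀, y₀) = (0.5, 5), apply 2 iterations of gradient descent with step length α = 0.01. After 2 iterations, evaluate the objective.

∇f = (2x - 2y, -2x + 6y)
(x₁, y₁) = (0.5, 5) − 0.01·(-9, 29) = (0.59, 4.71)
(x₂, y₂) = (0.59, 4.71) − 0.01·(-8.24, 27.08) = (0.6724, 4.4392)
f(0.6724, 4.4392) = 53.60177552

53.60177552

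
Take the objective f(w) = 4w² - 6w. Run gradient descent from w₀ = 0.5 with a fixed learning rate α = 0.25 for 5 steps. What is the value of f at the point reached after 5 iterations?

f′(w) = 8w - 6
w₁ = 0.5 − 0.25·(-2) = 1
w₂ = 1 − 0.25·2 = 0.5
w₃ = 0.5 − 0.25·(-2) = 1
w₄ = 1 − 0.25·2 = 0.5
w₅ = 0.5 − 0.25·(-2) = 1
f(1) = -2

-2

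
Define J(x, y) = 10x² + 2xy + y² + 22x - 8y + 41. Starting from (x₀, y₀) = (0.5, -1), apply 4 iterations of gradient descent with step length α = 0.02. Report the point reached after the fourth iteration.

∇J = (20x + 2y + 22, 2x + 2y - 8)
Step 1: at (0.5, -1), ∇J = (30, -9) → (0.5, -1) − 0.02·(30, -9) = (-0.1, -0.82)
Step 2: at (-0.1, -0.82), ∇J = (18.36, -9.84) → (-0.1, -0.82) − 0.02·(18.36, -9.84) = (-0.4672, -0.6232)
Step 3: at (-0.4672, -0.6232), ∇J = (11.4096, -10.1808) → (-0.4672, -0.6232) − 0.02·(11.4096, -10.1808) = (-0.695392, -0.419584)
Step 4: at (-0.695392, -0.419584), ∇J = (7.252992, -10.229952) → (-0.695392, -0.419584) − 0.02·(7.252992, -10.229952) = (-0.84045184, -0.21498496)

(-0.84045184, -0.21498496)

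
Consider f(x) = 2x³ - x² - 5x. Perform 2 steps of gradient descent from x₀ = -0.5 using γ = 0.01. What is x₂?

f′(x) = 6x² - 2x - 5
x₁ = -0.5 − 0.01·(-2.5) = -0.475
x₂ = -0.475 − 0.01·(-2.69625) = -0.4480375

-0.4480375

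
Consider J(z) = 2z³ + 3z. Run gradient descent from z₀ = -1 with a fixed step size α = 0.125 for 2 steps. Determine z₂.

J′(z) = 6z² + 3
Step 1: J′(-1) = 9; z₁ = -1 − 0.125·9 = -2.125
Step 2: J′(-2.125) = 30.09375; z₂ = -2.125 − 0.125·30.09375 = -5.88671875

-5.88671875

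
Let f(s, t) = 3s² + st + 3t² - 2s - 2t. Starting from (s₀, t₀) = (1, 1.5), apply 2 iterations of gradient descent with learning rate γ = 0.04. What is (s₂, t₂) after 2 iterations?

(0.6256, 0.9456)

∇f = (6s + t - 2, s + 6t - 2)
(s₁, t₁) = (1, 1.5) − 0.04·(5.5, 8) = (0.78, 1.18)
(s₂, t₂) = (0.78, 1.18) − 0.04·(3.86, 5.86) = (0.6256, 0.9456)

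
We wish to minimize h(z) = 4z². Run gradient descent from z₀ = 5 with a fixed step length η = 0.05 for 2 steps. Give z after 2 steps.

h′(z) = 8z
Step 1: h′(5) = 40; z₁ = 5 − 0.05·40 = 3
Step 2: h′(3) = 24; z₂ = 3 − 0.05·24 = 1.8

1.8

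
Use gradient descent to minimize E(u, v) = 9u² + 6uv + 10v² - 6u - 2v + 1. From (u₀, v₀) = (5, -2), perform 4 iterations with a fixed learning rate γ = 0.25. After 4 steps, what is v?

800.125

∇E = (18u + 6v - 6, 6u + 20v - 2)
Step 1: at (5, -2), ∇E = (72, -12) → (5, -2) − 0.25·(72, -12) = (-13, 1)
Step 2: at (-13, 1), ∇E = (-234, -60) → (-13, 1) − 0.25·(-234, -60) = (45.5, 16)
Step 3: at (45.5, 16), ∇E = (909, 591) → (45.5, 16) − 0.25·(909, 591) = (-181.75, -131.75)
Step 4: at (-181.75, -131.75), ∇E = (-4068, -3727.5) → (-181.75, -131.75) − 0.25·(-4068, -3727.5) = (835.25, 800.125)
v = 800.125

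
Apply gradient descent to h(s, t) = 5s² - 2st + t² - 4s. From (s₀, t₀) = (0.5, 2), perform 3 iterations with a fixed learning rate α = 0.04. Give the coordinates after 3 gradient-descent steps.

(0.711776, 1.691456)

∇h = (10s - 2t - 4, -2s + 2t)
(s₁, t₁) = (0.5, 2) − 0.04·(-3, 3) = (0.62, 1.88)
(s₂, t₂) = (0.62, 1.88) − 0.04·(-1.56, 2.52) = (0.6824, 1.7792)
(s₃, t₃) = (0.6824, 1.7792) − 0.04·(-0.7344, 2.1936) = (0.711776, 1.691456)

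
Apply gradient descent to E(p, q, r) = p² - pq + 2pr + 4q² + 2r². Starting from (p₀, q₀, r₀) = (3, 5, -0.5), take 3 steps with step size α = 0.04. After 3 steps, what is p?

∇E = (2p - q + 2r, -p + 8q, 2p + 4r)
Step 1: at (3, 5, -0.5), ∇E = (0, 37, 4) → (3, 5, -0.5) − 0.04·(0, 37, 4) = (3, 3.52, -0.66)
Step 2: at (3, 3.52, -0.66), ∇E = (1.16, 25.16, 3.36) → (3, 3.52, -0.66) − 0.04·(1.16, 25.16, 3.36) = (2.9536, 2.5136, -0.7944)
Step 3: at (2.9536, 2.5136, -0.7944), ∇E = (1.8048, 17.1552, 2.7296) → (2.9536, 2.5136, -0.7944) − 0.04·(1.8048, 17.1552, 2.7296) = (2.881408, 1.827392, -0.903584)
p = 2.881408

2.881408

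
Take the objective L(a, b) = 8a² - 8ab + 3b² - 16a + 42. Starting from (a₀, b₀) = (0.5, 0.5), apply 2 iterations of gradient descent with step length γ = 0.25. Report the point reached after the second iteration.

∇L = (16a - 8b - 16, -8a + 6b)
Step 1: at (0.5, 0.5), ∇L = (-12, -1) → (0.5, 0.5) − 0.25·(-12, -1) = (3.5, 0.75)
Step 2: at (3.5, 0.75), ∇L = (34, -23.5) → (3.5, 0.75) − 0.25·(34, -23.5) = (-5, 6.625)

(-5, 6.625)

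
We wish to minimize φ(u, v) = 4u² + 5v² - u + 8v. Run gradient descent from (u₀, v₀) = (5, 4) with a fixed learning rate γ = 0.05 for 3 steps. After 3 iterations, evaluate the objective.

2.972736

∇φ = (8u - 1, 10v + 8)
(u₁, v₁) = (5, 4) − 0.05·(39, 48) = (3.05, 1.6)
(u₂, v₂) = (3.05, 1.6) − 0.05·(23.4, 24) = (1.88, 0.4)
(u₃, v₃) = (1.88, 0.4) − 0.05·(14.04, 12) = (1.178, -0.2)
φ(1.178, -0.2) = 2.972736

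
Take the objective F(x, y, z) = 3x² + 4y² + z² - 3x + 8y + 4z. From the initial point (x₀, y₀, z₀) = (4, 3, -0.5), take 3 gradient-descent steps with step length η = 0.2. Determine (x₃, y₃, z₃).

(0.472, -1.864, -1.676)

∇F = (6x - 3, 8y + 8, 2z + 4)
(x₁, y₁, z₁) = (4, 3, -0.5) − 0.2·(21, 32, 3) = (-0.2, -3.4, -1.1)
(x₂, y₂, z₂) = (-0.2, -3.4, -1.1) − 0.2·(-4.2, -19.2, 1.8) = (0.64, 0.44, -1.46)
(x₃, y₃, z₃) = (0.64, 0.44, -1.46) − 0.2·(0.84, 11.52, 1.08) = (0.472, -1.864, -1.676)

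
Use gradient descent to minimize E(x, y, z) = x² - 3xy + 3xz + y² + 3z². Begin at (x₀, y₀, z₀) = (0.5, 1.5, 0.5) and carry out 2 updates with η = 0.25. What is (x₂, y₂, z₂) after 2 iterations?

(1.8125, 1.3125, -0.4375)

∇E = (2x - 3y + 3z, -3x + 2y, 3x + 6z)
Step 1: at (0.5, 1.5, 0.5), ∇E = (-2, 1.5, 4.5) → (0.5, 1.5, 0.5) − 0.25·(-2, 1.5, 4.5) = (1, 1.125, -0.625)
Step 2: at (1, 1.125, -0.625), ∇E = (-3.25, -0.75, -0.75) → (1, 1.125, -0.625) − 0.25·(-3.25, -0.75, -0.75) = (1.8125, 1.3125, -0.4375)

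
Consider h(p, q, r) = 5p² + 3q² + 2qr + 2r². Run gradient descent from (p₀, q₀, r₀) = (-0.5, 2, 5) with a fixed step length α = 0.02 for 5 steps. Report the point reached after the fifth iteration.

∇h = (10p, 6q + 2r, 2q + 4r)
(p₁, q₁, r₁) = (-0.5, 2, 5) − 0.02·(-5, 22, 24) = (-0.4, 1.56, 4.52)
(p₂, q₂, r₂) = (-0.4, 1.56, 4.52) − 0.02·(-4, 18.4, 21.2) = (-0.32, 1.192, 4.096)
(p₃, q₃, r₃) = (-0.32, 1.192, 4.096) − 0.02·(-3.2, 15.344, 18.768) = (-0.256, 0.88512, 3.72064)
(p₄, q₄, r₄) = (-0.256, 0.88512, 3.72064) − 0.02·(-2.56, 12.752, 16.6528) = (-0.2048, 0.63008, 3.387584)
(p₅, q₅, r₅) = (-0.2048, 0.63008, 3.387584) − 0.02·(-2.048, 10.555648, 14.810496) = (-0.16384, 0.41896704, 3.09137408)

(-0.16384, 0.41896704, 3.09137408)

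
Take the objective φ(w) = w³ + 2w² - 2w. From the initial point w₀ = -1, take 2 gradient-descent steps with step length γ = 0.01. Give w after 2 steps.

-0.939427

φ′(w) = 3w² + 4w - 2
w₁ = -1 − 0.01·(-3) = -0.97
w₂ = -0.97 − 0.01·(-3.0573) = -0.939427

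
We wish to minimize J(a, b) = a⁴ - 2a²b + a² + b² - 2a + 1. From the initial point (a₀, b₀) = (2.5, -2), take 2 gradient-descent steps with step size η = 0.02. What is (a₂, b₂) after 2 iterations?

∇J = (4a³ - 4ab + 2a - 2, -2a² + 2b)
(a₁, b₁) = (2.5, -2) − 0.02·(85.5, -16.5) = (0.79, -1.67)
(a₂, b₂) = (0.79, -1.67) − 0.02·(6.829356, -4.5882) = (0.65341288, -1.578236)

(0.65341288, -1.578236)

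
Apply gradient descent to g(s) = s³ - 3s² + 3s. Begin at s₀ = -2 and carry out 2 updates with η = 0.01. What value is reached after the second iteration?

g′(s) = 3s² - 6s + 3
Step 1: g′(-2) = 27; s₁ = -2 − 0.01·27 = -2.27
Step 2: g′(-2.27) = 32.0787; s₂ = -2.27 − 0.01·32.0787 = -2.590787

-2.590787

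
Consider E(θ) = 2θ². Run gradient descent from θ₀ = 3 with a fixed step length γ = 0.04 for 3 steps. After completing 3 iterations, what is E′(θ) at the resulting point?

E′(θ) = 4θ
θ₁ = 3 − 0.04·12 = 2.52
θ₂ = 2.52 − 0.04·10.08 = 2.1168
θ₃ = 2.1168 − 0.04·8.4672 = 1.778112
E′(θ) at (1.778112) = 7.112448

7.112448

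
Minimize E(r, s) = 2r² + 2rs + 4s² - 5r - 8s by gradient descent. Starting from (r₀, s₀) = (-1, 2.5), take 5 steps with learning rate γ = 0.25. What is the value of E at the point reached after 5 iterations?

16.81640625

∇E = (4r + 2s - 5, 2r + 8s - 8)
(r₁, s₁) = (-1, 2.5) − 0.25·(-4, 10) = (0, 0)
(r₂, s₂) = (0, 0) − 0.25·(-5, -8) = (1.25, 2)
(r₃, s₃) = (1.25, 2) − 0.25·(4, 10.5) = (0.25, -0.625)
(r₄, s₄) = (0.25, -0.625) − 0.25·(-5.25, -12.5) = (1.5625, 2.5)
(r₅, s₅) = (1.5625, 2.5) − 0.25·(6.25, 15.125) = (0, -1.28125)
E(0, -1.28125) = 16.81640625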